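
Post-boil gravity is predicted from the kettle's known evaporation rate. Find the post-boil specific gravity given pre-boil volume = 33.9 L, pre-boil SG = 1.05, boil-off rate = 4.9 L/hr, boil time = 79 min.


V_post = V_pre − rate·(t/60);  SG_post = 1 + (SG_pre−1)·V_pre/V_post
V_post = 33.9 − 4.9·(79/60) = 27.4483
SG_post = 1 + (1.05 − 1)·33.9/27.4483

1.0618


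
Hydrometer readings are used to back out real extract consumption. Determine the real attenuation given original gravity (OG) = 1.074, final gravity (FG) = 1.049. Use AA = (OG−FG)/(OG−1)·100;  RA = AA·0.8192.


AA = (1.074 − 1.049)/(1.074 − 1)·100 = 33.7838
RA = 33.7838·0.8192

27.6757 %


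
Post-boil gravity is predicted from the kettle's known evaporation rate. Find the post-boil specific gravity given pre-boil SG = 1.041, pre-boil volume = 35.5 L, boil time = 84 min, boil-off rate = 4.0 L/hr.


V_post = V_pre − rate·(t/60);  SG_post = 1 + (SG_pre−1)·V_pre/V_post
V_post = 35.5 − 4.0·(84/60) = 29.9000
SG_post = 1 + (1.041 − 1)·35.5/29.9000

1.0487


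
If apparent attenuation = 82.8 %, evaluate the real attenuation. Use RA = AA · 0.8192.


RA = 82.8 · 0.8192

67.8298 %


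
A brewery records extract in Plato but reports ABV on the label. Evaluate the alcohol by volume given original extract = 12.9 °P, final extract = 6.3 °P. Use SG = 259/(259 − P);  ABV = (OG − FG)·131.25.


OG = 259/(259 − 12.9) = 1.0524
FG = 259/(259 − 6.3) = 1.0249
ABV = (1.0524 − 1.0249)·131.25

3.6077 % ABV


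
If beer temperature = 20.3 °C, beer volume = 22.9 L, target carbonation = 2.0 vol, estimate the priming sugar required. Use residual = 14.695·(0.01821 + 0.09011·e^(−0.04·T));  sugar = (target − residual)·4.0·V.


residual = 14.695·(0.01821 + 0.09011·e^(−0.04·20.3)) = 0.8555
sugar = (2.0 − 0.8555)·4.0·22.9

104.8376 g


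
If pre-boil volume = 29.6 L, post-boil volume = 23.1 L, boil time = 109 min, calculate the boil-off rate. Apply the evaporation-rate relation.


rate = (V_pre − V_post) / (t_min/60)
rate = (29.6 − 23.1) / (109/60)

3.5780 L/hr


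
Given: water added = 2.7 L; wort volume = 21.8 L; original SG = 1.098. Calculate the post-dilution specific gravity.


SG_new = 1 + (SG_old − 1)·V_old/(V_old + V_water)
pts = (1.098 − 1)·1000·21.8/(21.8 + 2.7) = 87.2000
SG_new = 1 + 87.2000/1000

1.0872


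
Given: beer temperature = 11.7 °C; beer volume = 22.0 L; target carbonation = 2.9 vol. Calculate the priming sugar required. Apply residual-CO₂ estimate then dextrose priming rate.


residual = 14.695·(0.01821 + 0.09011·e^(−0.04·T));  sugar = (target − residual)·4.0·V
residual = 14.695·(0.01821 + 0.09011·e^(−0.04·11.7)) = 1.0969
sugar = (2.9 − 1.0969)·4.0·22.0

158.6763 g


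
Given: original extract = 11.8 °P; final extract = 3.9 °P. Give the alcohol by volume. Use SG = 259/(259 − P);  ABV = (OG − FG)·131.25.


OG = 259/(259 − 11.8) = 1.0477
FG = 259/(259 − 3.9) = 1.0153
ABV = (1.0477 − 1.0153)·131.25

4.2586 % ABV


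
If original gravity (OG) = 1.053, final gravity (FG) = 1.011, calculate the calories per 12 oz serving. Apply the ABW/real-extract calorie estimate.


ABW = (OG−FG)·131.25·0.79/FG;  °P = 259 − 259/SG (for OG→OE and FG→AE);  RE = 0.1808·OE + 0.8192·AE;  Cal = (6.9·ABW + 4·(RE−0.1))·FG·3.55
ABW = (1.053 − 1.011)·131.25·0.79/1.011 = 4.3075
OE = 259 − 259/1.053 = 13.0361 °P
AE = 259 − 259/1.011 = 2.8180 °P
RE = 0.1808·13.0361 + 0.8192·2.8180 = 4.6654 °P
Cal = (6.9·4.3075 + 4·(4.6654−0.1))·1.011·3.55

172.2149 kcal


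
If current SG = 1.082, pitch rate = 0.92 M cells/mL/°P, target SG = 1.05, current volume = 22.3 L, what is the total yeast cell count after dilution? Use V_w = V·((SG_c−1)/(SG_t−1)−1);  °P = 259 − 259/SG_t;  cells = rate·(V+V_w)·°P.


V_w = 22.3·((1.082−1)/(1.05−1)−1) = 14.2720
V_final = 22.3 + 14.2720 = 36.5720
°P = 259 − 259/1.05 = 12.3333
cells = 0.92·36.5720·12.3333

414.9703 billion cells


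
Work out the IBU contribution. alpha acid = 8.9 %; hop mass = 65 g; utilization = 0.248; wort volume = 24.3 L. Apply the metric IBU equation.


IBU = (α/100)·mass·U·1000 / V
IBU = (8.9/100)·65·0.248·1000 / 24.3

59.0403 IBU


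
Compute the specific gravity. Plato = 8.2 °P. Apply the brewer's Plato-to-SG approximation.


SG = 259/(259 − P)
SG = 259/(259 − 8.2)

1.0327


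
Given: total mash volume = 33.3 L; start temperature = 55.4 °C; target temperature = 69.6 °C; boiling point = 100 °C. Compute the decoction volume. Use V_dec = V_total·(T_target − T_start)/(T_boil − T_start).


V_dec = 33.3·(69.6 − 55.4)/(100 − 55.4)

10.6022 L


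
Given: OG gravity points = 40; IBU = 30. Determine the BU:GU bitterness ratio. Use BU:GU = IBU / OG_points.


BU:GU = 30 / 40

0.7500


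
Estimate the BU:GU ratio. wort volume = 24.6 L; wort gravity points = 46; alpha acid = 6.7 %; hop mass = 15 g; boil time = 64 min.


U = 1.65·0.000125^(GP/1000)·(1−e^(−0.04t))/4.15;  IBU = (α/100)·m·U·1000/V;  BU:GU = IBU/GP
U = 1.65·0.000125^(46/1000)·(1−e^(−0.04·64))/4.15 = 0.2426
IBU = (6.7/100)·15·0.2426·1000/24.6 = 9.9125
BU:GU = 9.9125/46

0.2155


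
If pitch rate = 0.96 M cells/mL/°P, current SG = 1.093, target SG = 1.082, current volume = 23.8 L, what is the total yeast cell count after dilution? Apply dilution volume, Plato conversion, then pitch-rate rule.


V_w = V·((SG_c−1)/(SG_t−1)−1);  °P = 259 − 259/SG_t;  cells = rate·(V+V_w)·°P
V_w = 23.8·((1.093−1)/(1.082−1)−1) = 3.1927
V_final = 23.8 + 3.1927 = 26.9927
°P = 259 − 259/1.082 = 19.6285
cells = 0.96·26.9927·19.6285

508.6320 billion cells


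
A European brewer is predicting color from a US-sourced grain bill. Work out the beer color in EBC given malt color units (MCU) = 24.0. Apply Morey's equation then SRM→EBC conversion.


SRM = 1.4922·MCU^0.6859;  EBC = SRM·1.97
SRM = 1.4922·24.0^0.6859 = 13.1982
EBC = 13.1982·1.97

26.0004 EBC


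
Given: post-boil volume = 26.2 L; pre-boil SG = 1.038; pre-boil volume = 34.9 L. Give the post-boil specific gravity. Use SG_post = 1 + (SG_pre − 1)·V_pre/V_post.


pts_pre = (1.038 − 1)·1000 = 38.0000
pts_post = 38.0000·34.9/26.2 = 50.6183
SG_post = 1 + 50.6183/1000

1.0506


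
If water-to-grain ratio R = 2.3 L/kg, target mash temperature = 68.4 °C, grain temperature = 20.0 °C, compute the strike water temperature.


T_strike = (0.41/R)·(T_mash − T_grain) + T_mash
T_strike = (0.41/2.3)·(68.4 − 20.0) + 68.4

77.0278 °C


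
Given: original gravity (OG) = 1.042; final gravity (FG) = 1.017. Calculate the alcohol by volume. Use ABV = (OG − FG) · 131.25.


ABV = (1.042 − 1.017) · 131.25

3.2813 % ABV


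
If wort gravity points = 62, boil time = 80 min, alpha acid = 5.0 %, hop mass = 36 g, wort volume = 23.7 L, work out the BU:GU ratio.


U = 1.65·0.000125^(GP/1000)·(1−e^(−0.04t))/4.15;  IBU = (α/100)·m·U·1000/V;  BU:GU = IBU/GP
U = 1.65·0.000125^(62/1000)·(1−e^(−0.04·80))/4.15 = 0.2185
IBU = (5.0/100)·36·0.2185·1000/23.7 = 16.5918
BU:GU = 16.5918/62

0.2676


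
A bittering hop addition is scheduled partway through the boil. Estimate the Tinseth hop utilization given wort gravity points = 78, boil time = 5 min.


U = 1.65·0.000125^(GP/1000) · (1 − e^(−0.04·t))/4.15
bigness = 1.65·0.000125^(78/1000) = 0.8185
boil_factor = (1 − e^(−0.04·5))/4.15 = 0.0437
U = 0.8185 · 0.0437

0.0358


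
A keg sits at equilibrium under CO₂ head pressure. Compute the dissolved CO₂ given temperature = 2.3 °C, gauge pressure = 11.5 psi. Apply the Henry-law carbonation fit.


vols = (P + 14.695)·(0.01821 + 0.09011·e^(−0.04·T))
vols = (11.5 + 14.695)·(0.01821 + 0.09011·e^(−0.04·2.3))

2.6300 volumes


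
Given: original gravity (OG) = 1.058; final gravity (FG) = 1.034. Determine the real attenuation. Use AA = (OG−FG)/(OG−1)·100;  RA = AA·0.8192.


AA = (1.058 − 1.034)/(1.058 − 1)·100 = 41.3793
RA = 41.3793·0.8192

33.8979 %


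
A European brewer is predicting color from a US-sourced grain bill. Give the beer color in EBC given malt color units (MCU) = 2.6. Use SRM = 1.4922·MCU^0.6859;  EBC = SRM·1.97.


SRM = 1.4922·2.6^0.6859 = 2.8738
EBC = 2.8738·1.97

5.6614 EBC


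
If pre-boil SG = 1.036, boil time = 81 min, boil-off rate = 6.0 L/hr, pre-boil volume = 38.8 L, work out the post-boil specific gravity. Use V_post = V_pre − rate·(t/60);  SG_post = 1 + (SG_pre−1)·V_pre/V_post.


V_post = 38.8 − 6.0·(81/60) = 30.7000
SG_post = 1 + (1.036 − 1)·38.8/30.7000

1.0455


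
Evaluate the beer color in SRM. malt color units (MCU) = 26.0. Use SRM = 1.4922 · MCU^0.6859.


SRM = 1.4922 · 26.0^0.6859

13.9430 SRM


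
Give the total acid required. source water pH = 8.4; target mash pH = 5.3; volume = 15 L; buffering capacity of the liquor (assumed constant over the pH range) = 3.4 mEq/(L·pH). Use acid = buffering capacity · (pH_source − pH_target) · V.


acid = 3.4 · (8.4 − 5.3) · 15

158.1000 mEq


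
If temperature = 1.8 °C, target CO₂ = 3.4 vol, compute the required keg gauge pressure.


psi = vols/(0.01821 + 0.09011·e^(−0.04·T)) − 14.695
psi = 3.4/(0.01821 + 0.09011·e^(−0.04·1.8)) − 14.695

18.6187 psi


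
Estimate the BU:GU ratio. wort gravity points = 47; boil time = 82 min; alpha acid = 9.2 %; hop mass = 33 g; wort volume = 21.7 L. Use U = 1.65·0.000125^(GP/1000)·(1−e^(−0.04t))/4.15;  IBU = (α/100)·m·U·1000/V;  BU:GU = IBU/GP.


U = 1.65·0.000125^(47/1000)·(1−e^(−0.04·82))/4.15 = 0.2508
IBU = (9.2/100)·33·0.2508·1000/21.7 = 35.0894
BU:GU = 35.0894/47

0.7466


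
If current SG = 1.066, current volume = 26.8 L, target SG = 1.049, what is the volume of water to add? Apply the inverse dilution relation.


V_water = V·((SG_curr − 1)/(SG_target − 1) − 1)
V_water = 26.8·((1.066 − 1)/(1.049 − 1) − 1)

9.2980 L


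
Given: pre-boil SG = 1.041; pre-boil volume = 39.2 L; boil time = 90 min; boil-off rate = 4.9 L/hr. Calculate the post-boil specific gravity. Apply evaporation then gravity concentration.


V_post = V_pre − rate·(t/60);  SG_post = 1 + (SG_pre−1)·V_pre/V_post
V_post = 39.2 − 4.9·(90/60) = 31.8500
SG_post = 1 + (1.041 − 1)·39.2/31.8500

1.0505


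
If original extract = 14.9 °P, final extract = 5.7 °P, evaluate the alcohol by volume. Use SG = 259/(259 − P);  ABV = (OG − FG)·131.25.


OG = 259/(259 − 14.9) = 1.0610
FG = 259/(259 − 5.7) = 1.0225
ABV = (1.0610 − 1.0225)·131.25

5.0581 % ABV


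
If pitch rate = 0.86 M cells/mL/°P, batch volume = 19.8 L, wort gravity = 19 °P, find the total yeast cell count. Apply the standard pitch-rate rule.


cells (billions) = rate · V_L · °P
cells = 0.86 · 19.8 · 19

323.5320 billion cells


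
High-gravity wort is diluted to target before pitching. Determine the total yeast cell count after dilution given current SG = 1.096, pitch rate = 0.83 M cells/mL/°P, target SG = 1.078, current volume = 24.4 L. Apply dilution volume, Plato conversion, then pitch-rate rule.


V_w = V·((SG_c−1)/(SG_t−1)−1);  °P = 259 − 259/SG_t;  cells = rate·(V+V_w)·°P
V_w = 24.4·((1.096−1)/(1.078−1)−1) = 5.6308
V_final = 24.4 + 5.6308 = 30.0308
°P = 259 − 259/1.078 = 18.7403
cells = 0.83·30.0308·18.7403

467.1111 billion cells


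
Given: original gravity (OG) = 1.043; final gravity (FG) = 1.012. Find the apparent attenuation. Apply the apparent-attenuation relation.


AA = (OG − FG)/(OG − 1) · 100
AA = (1.043 − 1.012)/(1.043 − 1) · 100

72.0930 %


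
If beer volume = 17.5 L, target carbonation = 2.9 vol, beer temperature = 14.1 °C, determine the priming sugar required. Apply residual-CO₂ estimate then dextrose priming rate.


residual = 14.695·(0.01821 + 0.09011·e^(−0.04·T));  sugar = (target − residual)·4.0·V
residual = 14.695·(0.01821 + 0.09011·e^(−0.04·14.1)) = 1.0210
sugar = (2.9 − 1.0210)·4.0·17.5

131.5333 g


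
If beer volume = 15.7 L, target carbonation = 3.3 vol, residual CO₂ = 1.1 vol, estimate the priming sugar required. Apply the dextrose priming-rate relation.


sugar = (target − residual)·4.0·V
sugar = (3.3 − 1.1)·4.0·15.7

138.1600 g


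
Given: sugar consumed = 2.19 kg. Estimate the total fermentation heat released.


Q = m_sugar · 590 kJ/kg
Q = 2.19 · 590

1292.1000 kJ


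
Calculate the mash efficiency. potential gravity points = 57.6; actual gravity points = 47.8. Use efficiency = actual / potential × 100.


efficiency = 47.8 / 57.6 × 100

82.9861 %


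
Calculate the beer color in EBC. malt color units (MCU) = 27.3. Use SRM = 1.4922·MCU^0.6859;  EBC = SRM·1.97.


SRM = 1.4922·27.3^0.6859 = 14.4175
EBC = 14.4175·1.97

28.4025 EBC


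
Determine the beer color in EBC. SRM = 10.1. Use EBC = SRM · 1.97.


EBC = 10.1 · 1.97

19.8970 EBC


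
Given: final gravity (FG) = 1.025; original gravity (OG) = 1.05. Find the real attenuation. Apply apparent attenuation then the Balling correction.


AA = (OG−FG)/(OG−1)·100;  RA = AA·0.8192
AA = (1.05 − 1.025)/(1.05 − 1)·100 = 50.0000
RA = 50.0000·0.8192

40.9600 %


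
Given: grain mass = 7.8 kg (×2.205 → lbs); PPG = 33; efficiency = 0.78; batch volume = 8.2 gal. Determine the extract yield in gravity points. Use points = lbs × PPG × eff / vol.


lbs = 7.8 × 2.205 = 17.1990
points = 17.1990 × 33 × 0.78 / 8.2

53.9881 points


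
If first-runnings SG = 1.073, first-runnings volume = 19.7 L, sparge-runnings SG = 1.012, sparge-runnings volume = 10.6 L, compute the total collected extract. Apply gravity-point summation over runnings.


total = Σ (SG_i − 1)·1000·V_i
first = (1.073 − 1)·1000·19.7 = 1438.1000
sparge = (1.012 − 1)·1000·10.6 = 127.2000
total = 1438.1000 + 127.2000

1565.3000 gravity·L


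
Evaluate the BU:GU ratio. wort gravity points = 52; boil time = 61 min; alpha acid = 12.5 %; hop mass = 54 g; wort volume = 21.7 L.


U = 1.65·0.000125^(GP/1000)·(1−e^(−0.04t))/4.15;  IBU = (α/100)·m·U·1000/V;  BU:GU = IBU/GP
U = 1.65·0.000125^(52/1000)·(1−e^(−0.04·61))/4.15 = 0.2274
IBU = (12.5/100)·54·0.2274·1000/21.7 = 70.7479
BU:GU = 70.7479/52

1.3605


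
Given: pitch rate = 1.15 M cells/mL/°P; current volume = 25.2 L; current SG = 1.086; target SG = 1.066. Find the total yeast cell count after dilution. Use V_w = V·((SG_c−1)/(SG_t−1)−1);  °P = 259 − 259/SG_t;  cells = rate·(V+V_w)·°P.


V_w = 25.2·((1.086−1)/(1.066−1)−1) = 7.6364
V_final = 25.2 + 7.6364 = 32.8364
°P = 259 − 259/1.066 = 16.0356
cells = 1.15·32.8364·16.0356

605.5352 billion cells


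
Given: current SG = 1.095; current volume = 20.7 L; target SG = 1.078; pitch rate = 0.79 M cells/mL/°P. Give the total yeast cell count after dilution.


V_w = V·((SG_c−1)/(SG_t−1)−1);  °P = 259 − 259/SG_t;  cells = rate·(V+V_w)·°P
V_w = 20.7·((1.095−1)/(1.078−1)−1) = 4.5115
V_final = 20.7 + 4.5115 = 25.2115
°P = 259 − 259/1.078 = 18.7403
cells = 0.79·25.2115·18.7403

373.2519 billion cells


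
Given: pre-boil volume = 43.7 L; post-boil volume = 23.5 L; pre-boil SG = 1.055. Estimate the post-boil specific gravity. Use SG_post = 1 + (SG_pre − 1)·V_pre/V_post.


pts_pre = (1.055 − 1)·1000 = 55.0000
pts_post = 55.0000·43.7/23.5 = 102.2766
SG_post = 1 + 102.2766/1000

1.1023


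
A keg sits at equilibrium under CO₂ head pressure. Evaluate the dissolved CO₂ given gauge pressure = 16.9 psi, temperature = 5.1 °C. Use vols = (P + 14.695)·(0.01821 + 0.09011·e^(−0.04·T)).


vols = (16.9 + 14.695)·(0.01821 + 0.09011·e^(−0.04·5.1))

2.8970 volumes


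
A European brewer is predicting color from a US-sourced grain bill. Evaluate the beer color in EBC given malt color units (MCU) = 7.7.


SRM = 1.4922·MCU^0.6859;  EBC = SRM·1.97
SRM = 1.4922·7.7^0.6859 = 6.0516
EBC = 6.0516·1.97

11.9217 EBC


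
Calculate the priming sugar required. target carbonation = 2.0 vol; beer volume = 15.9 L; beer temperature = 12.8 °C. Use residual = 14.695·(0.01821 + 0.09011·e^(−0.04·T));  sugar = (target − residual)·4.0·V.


residual = 14.695·(0.01821 + 0.09011·e^(−0.04·12.8)) = 1.0612
sugar = (2.0 − 1.0612)·4.0·15.9

59.7100 g


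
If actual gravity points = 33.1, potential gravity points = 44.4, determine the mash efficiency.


efficiency = actual / potential × 100
efficiency = 33.1 / 44.4 × 100

74.5495 %


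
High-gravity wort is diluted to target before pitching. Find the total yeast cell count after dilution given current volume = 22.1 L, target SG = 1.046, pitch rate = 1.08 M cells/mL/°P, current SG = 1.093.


V_w = V·((SG_c−1)/(SG_t−1)−1);  °P = 259 − 259/SG_t;  cells = rate·(V+V_w)·°P
V_w = 22.1·((1.093−1)/(1.046−1)−1) = 22.5804
V_final = 22.1 + 22.5804 = 44.6804
°P = 259 − 259/1.046 = 11.3901
cells = 1.08·44.6804·11.3901

549.6257 billion cells


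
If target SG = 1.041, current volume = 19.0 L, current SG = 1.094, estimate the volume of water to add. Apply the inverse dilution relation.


V_water = V·((SG_curr − 1)/(SG_target − 1) − 1)
V_water = 19.0·((1.094 − 1)/(1.041 − 1) − 1)

24.5610 L


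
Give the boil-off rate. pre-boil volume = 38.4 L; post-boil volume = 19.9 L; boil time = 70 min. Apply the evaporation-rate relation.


rate = (V_pre − V_post) / (t_min/60)
rate = (38.4 − 19.9) / (70/60)

15.8571 L/hr


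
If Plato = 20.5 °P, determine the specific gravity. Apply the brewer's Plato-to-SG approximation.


SG = 259/(259 − P)
SG = 259/(259 − 20.5)

1.0860


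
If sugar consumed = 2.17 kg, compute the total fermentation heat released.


Q = m_sugar · 590 kJ/kg
Q = 2.17 · 590

1280.3000 kJ


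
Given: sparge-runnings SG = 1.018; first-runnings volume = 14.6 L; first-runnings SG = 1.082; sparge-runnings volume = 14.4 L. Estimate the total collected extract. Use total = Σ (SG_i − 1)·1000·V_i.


first = (1.082 − 1)·1000·14.6 = 1197.2000
sparge = (1.018 − 1)·1000·14.4 = 259.2000
total = 1197.2000 + 259.2000

1456.4000 gravity·L


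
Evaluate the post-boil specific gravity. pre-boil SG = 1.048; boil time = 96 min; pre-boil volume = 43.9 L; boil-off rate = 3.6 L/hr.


V_post = V_pre − rate·(t/60);  SG_post = 1 + (SG_pre−1)·V_pre/V_post
V_post = 43.9 − 3.6·(96/60) = 38.1400
SG_post = 1 + (1.048 − 1)·43.9/38.1400

1.0552


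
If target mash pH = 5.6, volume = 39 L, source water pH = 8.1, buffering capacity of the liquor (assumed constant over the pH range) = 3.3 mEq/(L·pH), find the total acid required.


acid = buffering capacity · (pH_source − pH_target) · V
acid = 3.3 · (8.1 − 5.6) · 39

321.7500 mEq


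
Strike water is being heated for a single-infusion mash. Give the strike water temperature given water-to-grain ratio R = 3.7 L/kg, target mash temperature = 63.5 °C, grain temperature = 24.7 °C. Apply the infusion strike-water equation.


T_strike = (0.41/R)·(T_mash − T_grain) + T_mash
T_strike = (0.41/3.7)·(63.5 − 24.7) + 63.5

67.7995 °C


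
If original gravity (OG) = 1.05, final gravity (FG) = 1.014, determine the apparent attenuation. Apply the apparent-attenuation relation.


AA = (OG − FG)/(OG − 1) · 100
AA = (1.05 − 1.014)/(1.05 − 1) · 100

72.0000 %


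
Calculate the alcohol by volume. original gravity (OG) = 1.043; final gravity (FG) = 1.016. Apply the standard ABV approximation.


ABV = (OG − FG) · 131.25
ABV = (1.043 − 1.016) · 131.25

3.5437 % ABV


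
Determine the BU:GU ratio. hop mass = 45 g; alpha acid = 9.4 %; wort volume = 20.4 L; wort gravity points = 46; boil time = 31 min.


U = 1.65·0.000125^(GP/1000)·(1−e^(−0.04t))/4.15;  IBU = (α/100)·m·U·1000/V;  BU:GU = IBU/GP
U = 1.65·0.000125^(46/1000)·(1−e^(−0.04·31))/4.15 = 0.1869
IBU = (9.4/100)·45·0.1869·1000/20.4 = 38.7471
BU:GU = 38.7471/46

0.8423


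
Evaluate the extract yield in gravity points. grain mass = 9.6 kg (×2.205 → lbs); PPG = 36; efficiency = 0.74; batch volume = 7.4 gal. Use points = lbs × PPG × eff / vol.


lbs = 9.6 × 2.205 = 21.1680
points = 21.1680 × 36 × 0.74 / 7.4

76.2048 points


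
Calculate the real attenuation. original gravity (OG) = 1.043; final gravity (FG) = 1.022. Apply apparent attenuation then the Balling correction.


AA = (OG−FG)/(OG−1)·100;  RA = AA·0.8192
AA = (1.043 − 1.022)/(1.043 − 1)·100 = 48.8372
RA = 48.8372·0.8192

40.0074 %


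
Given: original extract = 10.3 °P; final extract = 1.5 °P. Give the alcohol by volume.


SG = 259/(259 − P);  ABV = (OG − FG)·131.25
OG = 259/(259 − 10.3) = 1.0414
FG = 259/(259 − 1.5) = 1.0058
ABV = (1.0414 − 1.0058)·131.25

4.6712 % ABV


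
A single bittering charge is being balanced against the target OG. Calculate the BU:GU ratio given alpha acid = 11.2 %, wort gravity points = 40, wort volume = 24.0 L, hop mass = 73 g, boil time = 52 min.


U = 1.65·0.000125^(GP/1000)·(1−e^(−0.04t))/4.15;  IBU = (α/100)·m·U·1000/V;  BU:GU = IBU/GP
U = 1.65·0.000125^(40/1000)·(1−e^(−0.04·52))/4.15 = 0.2429
IBU = (11.2/100)·73·0.2429·1000/24.0 = 82.7341
BU:GU = 82.7341/40

2.0684


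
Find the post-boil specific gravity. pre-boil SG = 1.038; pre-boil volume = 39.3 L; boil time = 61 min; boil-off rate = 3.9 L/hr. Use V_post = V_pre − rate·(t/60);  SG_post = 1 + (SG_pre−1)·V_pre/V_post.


V_post = 39.3 − 3.9·(61/60) = 35.3350
SG_post = 1 + (1.038 − 1)·39.3/35.3350

1.0423


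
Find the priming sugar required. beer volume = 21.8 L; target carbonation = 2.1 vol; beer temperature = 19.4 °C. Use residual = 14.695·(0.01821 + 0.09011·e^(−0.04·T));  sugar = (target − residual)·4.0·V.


residual = 14.695·(0.01821 + 0.09011·e^(−0.04·19.4)) = 0.8770
sugar = (2.1 − 0.8770)·4.0·21.8

106.6426 g


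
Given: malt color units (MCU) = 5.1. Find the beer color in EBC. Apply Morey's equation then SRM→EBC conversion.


SRM = 1.4922·MCU^0.6859;  EBC = SRM·1.97
SRM = 1.4922·5.1^0.6859 = 4.5619
EBC = 4.5619·1.97

8.9870 EBC


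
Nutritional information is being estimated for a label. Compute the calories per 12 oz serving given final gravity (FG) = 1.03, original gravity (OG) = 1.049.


ABW = (OG−FG)·131.25·0.79/FG;  °P = 259 − 259/SG (for OG→OE and FG→AE);  RE = 0.1808·OE + 0.8192·AE;  Cal = (6.9·ABW + 4·(RE−0.1))·FG·3.55
ABW = (1.049 − 1.03)·131.25·0.79/1.03 = 1.9127
OE = 259 − 259/1.049 = 12.0982 °P
AE = 259 − 259/1.03 = 7.5437 °P
RE = 0.1808·12.0982 + 0.8192·7.5437 = 8.3671 °P
Cal = (6.9·1.9127 + 4·(8.3671−0.1))·1.03·3.55

169.1719 kcal


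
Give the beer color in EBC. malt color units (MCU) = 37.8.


SRM = 1.4922·MCU^0.6859;  EBC = SRM·1.97
SRM = 1.4922·37.8^0.6859 = 18.0231
EBC = 18.0231·1.97

35.5054 EBC


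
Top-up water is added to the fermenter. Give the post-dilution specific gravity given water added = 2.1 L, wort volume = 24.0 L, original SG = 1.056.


SG_new = 1 + (SG_old − 1)·V_old/(V_old + V_water)
pts = (1.056 − 1)·1000·24.0/(24.0 + 2.1) = 51.4943
SG_new = 1 + 51.4943/1000

1.0515


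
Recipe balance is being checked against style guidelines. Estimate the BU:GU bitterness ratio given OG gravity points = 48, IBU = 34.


BU:GU = IBU / OG_points
BU:GU = 34 / 48

0.7083


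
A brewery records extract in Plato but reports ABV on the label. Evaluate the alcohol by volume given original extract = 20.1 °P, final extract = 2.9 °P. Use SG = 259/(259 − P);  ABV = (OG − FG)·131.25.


OG = 259/(259 − 20.1) = 1.0841
FG = 259/(259 − 2.9) = 1.0113
ABV = (1.0841 − 1.0113)·131.25

9.5566 % ABV


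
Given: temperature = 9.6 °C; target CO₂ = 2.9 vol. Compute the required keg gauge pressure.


psi = vols/(0.01821 + 0.09011·e^(−0.04·T)) − 14.695
psi = 2.9/(0.01821 + 0.09011·e^(−0.04·9.6)) − 14.695

21.7432 psi


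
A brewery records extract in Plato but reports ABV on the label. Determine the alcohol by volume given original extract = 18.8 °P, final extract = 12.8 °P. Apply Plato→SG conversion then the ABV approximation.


SG = 259/(259 − P);  ABV = (OG − FG)·131.25
OG = 259/(259 − 18.8) = 1.0783
FG = 259/(259 − 12.8) = 1.0520
ABV = (1.0783 − 1.0520)·131.25

3.4490 % ABV


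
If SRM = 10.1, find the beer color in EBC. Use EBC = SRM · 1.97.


EBC = 10.1 · 1.97

19.8970 EBC


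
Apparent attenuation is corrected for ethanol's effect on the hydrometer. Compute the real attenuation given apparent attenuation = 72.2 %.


RA = AA · 0.8192
RA = 72.2 · 0.8192

59.1462 %


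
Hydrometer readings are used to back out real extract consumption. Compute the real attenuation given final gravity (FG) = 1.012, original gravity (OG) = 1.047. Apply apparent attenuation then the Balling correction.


AA = (OG−FG)/(OG−1)·100;  RA = AA·0.8192
AA = (1.047 − 1.012)/(1.047 − 1)·100 = 74.4681
RA = 74.4681·0.8192

61.0043 %


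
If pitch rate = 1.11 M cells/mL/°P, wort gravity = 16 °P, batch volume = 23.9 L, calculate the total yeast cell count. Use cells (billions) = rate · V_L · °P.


cells = 1.11 · 23.9 · 16

424.4640 billion cells


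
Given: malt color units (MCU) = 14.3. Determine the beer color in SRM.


SRM = 1.4922 · MCU^0.6859
SRM = 1.4922 · 14.3^0.6859

9.2528 SRM


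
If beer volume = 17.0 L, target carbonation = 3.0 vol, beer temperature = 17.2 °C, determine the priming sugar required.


residual = 14.695·(0.01821 + 0.09011·e^(−0.04·T));  sugar = (target − residual)·4.0·V
residual = 14.695·(0.01821 + 0.09011·e^(−0.04·17.2)) = 0.9331
sugar = (3.0 − 0.9331)·4.0·17.0

140.5495 g


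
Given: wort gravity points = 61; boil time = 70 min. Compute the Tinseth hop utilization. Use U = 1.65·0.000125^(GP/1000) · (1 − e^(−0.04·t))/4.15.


bigness = 1.65·0.000125^(61/1000) = 0.9537
boil_factor = (1 − e^(−0.04·70))/4.15 = 0.2263
U = 0.9537 · 0.2263

0.2158


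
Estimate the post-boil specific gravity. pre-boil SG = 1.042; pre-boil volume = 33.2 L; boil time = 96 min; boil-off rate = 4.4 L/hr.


V_post = V_pre − rate·(t/60);  SG_post = 1 + (SG_pre−1)·V_pre/V_post
V_post = 33.2 − 4.4·(96/60) = 26.1600
SG_post = 1 + (1.042 − 1)·33.2/26.1600

1.0533


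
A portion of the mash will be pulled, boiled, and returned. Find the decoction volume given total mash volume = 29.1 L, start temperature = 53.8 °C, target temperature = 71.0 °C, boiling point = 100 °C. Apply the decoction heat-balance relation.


V_dec = V_total·(T_target − T_start)/(T_boil − T_start)
V_dec = 29.1·(71.0 − 53.8)/(100 − 53.8)

10.8338 L


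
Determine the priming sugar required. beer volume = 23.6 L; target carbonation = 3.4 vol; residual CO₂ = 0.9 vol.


sugar = (target − residual)·4.0·V
sugar = (3.4 − 0.9)·4.0·23.6

236.0000 g


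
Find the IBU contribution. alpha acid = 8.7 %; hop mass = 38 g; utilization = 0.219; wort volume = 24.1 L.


IBU = (α/100)·mass·U·1000 / V
IBU = (8.7/100)·38·0.219·1000 / 24.1

30.0421 IBU


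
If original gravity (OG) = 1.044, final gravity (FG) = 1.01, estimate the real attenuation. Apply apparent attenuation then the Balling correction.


AA = (OG−FG)/(OG−1)·100;  RA = AA·0.8192
AA = (1.044 − 1.01)/(1.044 − 1)·100 = 77.2727
RA = 77.2727·0.8192

63.3018 %


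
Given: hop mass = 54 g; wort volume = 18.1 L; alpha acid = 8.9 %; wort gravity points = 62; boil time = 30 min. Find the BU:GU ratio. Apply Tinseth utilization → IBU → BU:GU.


U = 1.65·0.000125^(GP/1000)·(1−e^(−0.04t))/4.15;  IBU = (α/100)·m·U·1000/V;  BU:GU = IBU/GP
U = 1.65·0.000125^(62/1000)·(1−e^(−0.04·30))/4.15 = 0.1591
IBU = (8.9/100)·54·0.1591·1000/18.1 = 42.2577
BU:GU = 42.2577/62

0.6816


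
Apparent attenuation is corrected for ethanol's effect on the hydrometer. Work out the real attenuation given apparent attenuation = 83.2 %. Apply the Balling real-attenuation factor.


RA = AA · 0.8192
RA = 83.2 · 0.8192

68.1574 %


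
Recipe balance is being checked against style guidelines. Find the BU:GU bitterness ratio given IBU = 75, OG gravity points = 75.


BU:GU = IBU / OG_points
BU:GU = 75 / 75

1.0000


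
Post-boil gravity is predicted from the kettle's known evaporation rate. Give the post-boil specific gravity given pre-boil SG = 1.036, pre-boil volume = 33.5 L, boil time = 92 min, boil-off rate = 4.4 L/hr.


V_post = V_pre − rate·(t/60);  SG_post = 1 + (SG_pre−1)·V_pre/V_post
V_post = 33.5 − 4.4·(92/60) = 26.7533
SG_post = 1 + (1.036 − 1)·33.5/26.7533

1.0451


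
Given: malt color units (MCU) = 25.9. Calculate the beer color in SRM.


SRM = 1.4922 · MCU^0.6859
SRM = 1.4922 · 25.9^0.6859

13.9062 SRM


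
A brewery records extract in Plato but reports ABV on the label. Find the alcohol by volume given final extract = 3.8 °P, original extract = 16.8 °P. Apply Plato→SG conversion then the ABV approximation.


SG = 259/(259 − P);  ABV = (OG − FG)·131.25
OG = 259/(259 − 16.8) = 1.0694
FG = 259/(259 − 3.8) = 1.0149
ABV = (1.0694 − 1.0149)·131.25

7.1497 % ABV


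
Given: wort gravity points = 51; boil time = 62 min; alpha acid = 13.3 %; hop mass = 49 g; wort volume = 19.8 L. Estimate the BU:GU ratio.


U = 1.65·0.000125^(GP/1000)·(1−e^(−0.04t))/4.15;  IBU = (α/100)·m·U·1000/V;  BU:GU = IBU/GP
U = 1.65·0.000125^(51/1000)·(1−e^(−0.04·62))/4.15 = 0.2304
IBU = (13.3/100)·49·0.2304·1000/19.8 = 75.8190
BU:GU = 75.8190/51

1.4866


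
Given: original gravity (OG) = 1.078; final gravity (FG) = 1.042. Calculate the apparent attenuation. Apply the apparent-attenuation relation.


AA = (OG − FG)/(OG − 1) · 100
AA = (1.078 − 1.042)/(1.078 − 1) · 100

46.1538 %


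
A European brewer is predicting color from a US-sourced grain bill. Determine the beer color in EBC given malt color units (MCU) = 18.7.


SRM = 1.4922·MCU^0.6859;  EBC = SRM·1.97
SRM = 1.4922·18.7^0.6859 = 11.1220
EBC = 11.1220·1.97

21.9104 EBC


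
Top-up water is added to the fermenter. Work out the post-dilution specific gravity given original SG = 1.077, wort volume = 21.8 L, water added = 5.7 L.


SG_new = 1 + (SG_old − 1)·V_old/(V_old + V_water)
pts = (1.077 − 1)·1000·21.8/(21.8 + 5.7) = 61.0400
SG_new = 1 + 61.0400/1000

1.0610


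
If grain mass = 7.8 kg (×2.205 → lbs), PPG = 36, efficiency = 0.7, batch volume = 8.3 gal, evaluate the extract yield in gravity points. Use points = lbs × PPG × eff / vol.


lbs = 7.8 × 2.205 = 17.1990
points = 17.1990 × 36 × 0.7 / 8.3

52.2187 points


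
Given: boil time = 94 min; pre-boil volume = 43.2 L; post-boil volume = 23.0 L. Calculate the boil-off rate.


rate = (V_pre − V_post) / (t_min/60)
rate = (43.2 − 23.0) / (94/60)

12.8936 L/hr


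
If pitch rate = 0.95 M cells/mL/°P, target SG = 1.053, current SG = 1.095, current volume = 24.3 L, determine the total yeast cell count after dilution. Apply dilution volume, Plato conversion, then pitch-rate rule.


V_w = V·((SG_c−1)/(SG_t−1)−1);  °P = 259 − 259/SG_t;  cells = rate·(V+V_w)·°P
V_w = 24.3·((1.095−1)/(1.053−1)−1) = 19.2566
V_final = 24.3 + 19.2566 = 43.5566
°P = 259 − 259/1.053 = 13.0361
cells = 0.95·43.5566·13.0361

539.4173 billion cells


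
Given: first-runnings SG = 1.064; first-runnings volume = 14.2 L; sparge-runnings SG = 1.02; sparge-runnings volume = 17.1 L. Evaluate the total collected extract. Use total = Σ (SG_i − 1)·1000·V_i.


first = (1.064 − 1)·1000·14.2 = 908.8000
sparge = (1.02 − 1)·1000·17.1 = 342.0000
total = 908.8000 + 342.0000

1250.8000 gravity·L


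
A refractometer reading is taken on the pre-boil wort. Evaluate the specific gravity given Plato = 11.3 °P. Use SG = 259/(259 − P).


SG = 259/(259 − 11.3)

1.0456


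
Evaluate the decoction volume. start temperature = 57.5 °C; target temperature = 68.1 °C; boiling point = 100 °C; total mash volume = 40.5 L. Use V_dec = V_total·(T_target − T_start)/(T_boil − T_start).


V_dec = 40.5·(68.1 − 57.5)/(100 − 57.5)

10.1012 L


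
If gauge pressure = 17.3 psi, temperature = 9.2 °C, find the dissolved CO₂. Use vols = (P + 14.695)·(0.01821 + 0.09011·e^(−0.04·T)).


vols = (17.3 + 14.695)·(0.01821 + 0.09011·e^(−0.04·9.2))

2.5781 volumes


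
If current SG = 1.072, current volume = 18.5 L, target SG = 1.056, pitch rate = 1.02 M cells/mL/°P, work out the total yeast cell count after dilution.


V_w = V·((SG_c−1)/(SG_t−1)−1);  °P = 259 − 259/SG_t;  cells = rate·(V+V_w)·°P
V_w = 18.5·((1.072−1)/(1.056−1)−1) = 5.2857
V_final = 18.5 + 5.2857 = 23.7857
°P = 259 − 259/1.056 = 13.7348
cells = 1.02·23.7857·13.7348

333.2270 billion cells


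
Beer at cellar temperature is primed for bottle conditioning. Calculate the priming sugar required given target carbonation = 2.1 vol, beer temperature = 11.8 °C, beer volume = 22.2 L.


residual = 14.695·(0.01821 + 0.09011·e^(−0.04·T));  sugar = (target − residual)·4.0·V
residual = 14.695·(0.01821 + 0.09011·e^(−0.04·11.8)) = 1.0935
sugar = (2.1 − 1.0935)·4.0·22.2

89.3728 g


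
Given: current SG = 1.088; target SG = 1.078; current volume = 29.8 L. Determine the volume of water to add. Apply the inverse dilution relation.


V_water = V·((SG_curr − 1)/(SG_target − 1) − 1)
V_water = 29.8·((1.088 − 1)/(1.078 − 1) − 1)

3.8205 L


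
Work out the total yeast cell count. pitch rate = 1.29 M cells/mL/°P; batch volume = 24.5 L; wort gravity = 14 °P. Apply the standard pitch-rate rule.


cells (billions) = rate · V_L · °P
cells = 1.29 · 24.5 · 14

442.4700 billion cells


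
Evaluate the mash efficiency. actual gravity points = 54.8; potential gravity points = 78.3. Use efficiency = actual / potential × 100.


efficiency = 54.8 / 78.3 × 100

69.9872 %


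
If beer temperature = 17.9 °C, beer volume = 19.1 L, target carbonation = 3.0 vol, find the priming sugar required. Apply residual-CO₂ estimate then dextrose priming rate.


residual = 14.695·(0.01821 + 0.09011·e^(−0.04·T));  sugar = (target − residual)·4.0·V
residual = 14.695·(0.01821 + 0.09011·e^(−0.04·17.9)) = 0.9147
sugar = (3.0 − 0.9147)·4.0·19.1

159.3154 g


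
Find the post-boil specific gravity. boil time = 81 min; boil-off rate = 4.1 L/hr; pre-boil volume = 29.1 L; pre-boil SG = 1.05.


V_post = V_pre − rate·(t/60);  SG_post = 1 + (SG_pre−1)·V_pre/V_post
V_post = 29.1 − 4.1·(81/60) = 23.5650
SG_post = 1 + (1.05 − 1)·29.1/23.5650

1.0617


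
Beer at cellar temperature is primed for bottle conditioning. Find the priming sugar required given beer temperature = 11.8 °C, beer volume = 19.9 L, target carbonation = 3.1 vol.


residual = 14.695·(0.01821 + 0.09011·e^(−0.04·T));  sugar = (target − residual)·4.0·V
residual = 14.695·(0.01821 + 0.09011·e^(−0.04·11.8)) = 1.0935
sugar = (3.1 − 1.0935)·4.0·19.9

159.7135 g


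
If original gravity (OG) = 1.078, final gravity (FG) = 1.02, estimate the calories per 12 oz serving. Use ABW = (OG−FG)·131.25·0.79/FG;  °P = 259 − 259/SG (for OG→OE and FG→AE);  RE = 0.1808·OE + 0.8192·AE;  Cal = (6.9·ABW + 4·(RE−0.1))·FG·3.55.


ABW = (1.078 − 1.02)·131.25·0.79/1.02 = 5.8960
OE = 259 − 259/1.078 = 18.7403 °P
AE = 259 − 259/1.02 = 5.0784 °P
RE = 0.1808·18.7403 + 0.8192·5.0784 = 7.5485 °P
Cal = (6.9·5.8960 + 4·(7.5485−0.1))·1.02·3.55

255.1938 kcal


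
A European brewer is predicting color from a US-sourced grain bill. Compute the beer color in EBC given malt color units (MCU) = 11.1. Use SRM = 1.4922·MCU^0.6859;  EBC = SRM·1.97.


SRM = 1.4922·11.1^0.6859 = 7.7770
EBC = 7.7770·1.97

15.3208 EBC


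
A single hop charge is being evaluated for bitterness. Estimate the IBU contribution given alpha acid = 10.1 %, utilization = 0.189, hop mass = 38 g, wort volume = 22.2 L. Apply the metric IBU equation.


IBU = (α/100)·mass·U·1000 / V
IBU = (10.1/100)·38·0.189·1000 / 22.2

32.6749 IBU


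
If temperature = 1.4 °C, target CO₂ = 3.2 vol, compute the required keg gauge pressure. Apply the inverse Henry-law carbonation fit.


psi = vols/(0.01821 + 0.09011·e^(−0.04·T)) − 14.695
psi = 3.2/(0.01821 + 0.09011·e^(−0.04·1.4)) − 14.695

16.2490 psi


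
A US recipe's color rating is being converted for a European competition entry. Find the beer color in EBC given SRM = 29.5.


EBC = SRM · 1.97
EBC = 29.5 · 1.97

58.1150 EBC


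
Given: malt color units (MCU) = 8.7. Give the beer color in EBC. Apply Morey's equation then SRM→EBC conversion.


SRM = 1.4922·MCU^0.6859;  EBC = SRM·1.97
SRM = 1.4922·8.7^0.6859 = 6.5803
EBC = 6.5803·1.97

12.9631 EBC


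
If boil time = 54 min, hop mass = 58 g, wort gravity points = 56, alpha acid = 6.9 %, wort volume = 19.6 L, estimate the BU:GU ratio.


U = 1.65·0.000125^(GP/1000)·(1−e^(−0.04t))/4.15;  IBU = (α/100)·m·U·1000/V;  BU:GU = IBU/GP
U = 1.65·0.000125^(56/1000)·(1−e^(−0.04·54))/4.15 = 0.2126
IBU = (6.9/100)·58·0.2126·1000/19.6 = 43.4178
BU:GU = 43.4178/56

0.7753


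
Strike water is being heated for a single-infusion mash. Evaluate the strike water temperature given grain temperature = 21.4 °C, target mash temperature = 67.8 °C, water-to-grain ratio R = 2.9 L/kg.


T_strike = (0.41/R)·(T_mash − T_grain) + T_mash
T_strike = (0.41/2.9)·(67.8 − 21.4) + 67.8

74.3600 °C


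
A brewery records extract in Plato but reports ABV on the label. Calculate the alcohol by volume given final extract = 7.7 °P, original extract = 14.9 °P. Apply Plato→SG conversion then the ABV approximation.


SG = 259/(259 − P);  ABV = (OG − FG)·131.25
OG = 259/(259 − 14.9) = 1.0610
FG = 259/(259 − 7.7) = 1.0306
ABV = (1.0610 − 1.0306)·131.25

3.9900 % ABV


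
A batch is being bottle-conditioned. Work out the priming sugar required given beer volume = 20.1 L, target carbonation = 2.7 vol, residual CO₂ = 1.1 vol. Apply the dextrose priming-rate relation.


sugar = (target − residual)·4.0·V
sugar = (2.7 − 1.1)·4.0·20.1

128.6400 g


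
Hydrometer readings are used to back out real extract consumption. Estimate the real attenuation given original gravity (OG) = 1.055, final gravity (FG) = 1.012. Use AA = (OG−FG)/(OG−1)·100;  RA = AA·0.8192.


AA = (1.055 − 1.012)/(1.055 − 1)·100 = 78.1818
RA = 78.1818·0.8192

64.0465 %


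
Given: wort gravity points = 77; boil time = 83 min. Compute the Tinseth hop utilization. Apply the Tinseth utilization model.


U = 1.65·0.000125^(GP/1000) · (1 − e^(−0.04·t))/4.15
bigness = 1.65·0.000125^(77/1000) = 0.8259
boil_factor = (1 − e^(−0.04·83))/4.15 = 0.2323
U = 0.8259 · 0.2323

0.1918


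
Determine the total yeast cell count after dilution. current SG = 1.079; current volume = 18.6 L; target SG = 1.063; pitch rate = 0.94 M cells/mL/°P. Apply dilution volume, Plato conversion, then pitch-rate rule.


V_w = V·((SG_c−1)/(SG_t−1)−1);  °P = 259 − 259/SG_t;  cells = rate·(V+V_w)·°P
V_w = 18.6·((1.079−1)/(1.063−1)−1) = 4.7238
V_final = 18.6 + 4.7238 = 23.3238
°P = 259 − 259/1.063 = 15.3500
cells = 0.94·23.3238·15.3500

336.5382 billion cells


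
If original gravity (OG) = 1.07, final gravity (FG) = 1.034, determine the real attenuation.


AA = (OG−FG)/(OG−1)·100;  RA = AA·0.8192
AA = (1.07 − 1.034)/(1.07 − 1)·100 = 51.4286
RA = 51.4286·0.8192

42.1303 %


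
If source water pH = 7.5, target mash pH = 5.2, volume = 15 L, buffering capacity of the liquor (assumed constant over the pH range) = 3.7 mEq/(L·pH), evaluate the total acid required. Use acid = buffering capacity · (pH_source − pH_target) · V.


acid = 3.7 · (7.5 − 5.2) · 15

127.6500 mEq
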